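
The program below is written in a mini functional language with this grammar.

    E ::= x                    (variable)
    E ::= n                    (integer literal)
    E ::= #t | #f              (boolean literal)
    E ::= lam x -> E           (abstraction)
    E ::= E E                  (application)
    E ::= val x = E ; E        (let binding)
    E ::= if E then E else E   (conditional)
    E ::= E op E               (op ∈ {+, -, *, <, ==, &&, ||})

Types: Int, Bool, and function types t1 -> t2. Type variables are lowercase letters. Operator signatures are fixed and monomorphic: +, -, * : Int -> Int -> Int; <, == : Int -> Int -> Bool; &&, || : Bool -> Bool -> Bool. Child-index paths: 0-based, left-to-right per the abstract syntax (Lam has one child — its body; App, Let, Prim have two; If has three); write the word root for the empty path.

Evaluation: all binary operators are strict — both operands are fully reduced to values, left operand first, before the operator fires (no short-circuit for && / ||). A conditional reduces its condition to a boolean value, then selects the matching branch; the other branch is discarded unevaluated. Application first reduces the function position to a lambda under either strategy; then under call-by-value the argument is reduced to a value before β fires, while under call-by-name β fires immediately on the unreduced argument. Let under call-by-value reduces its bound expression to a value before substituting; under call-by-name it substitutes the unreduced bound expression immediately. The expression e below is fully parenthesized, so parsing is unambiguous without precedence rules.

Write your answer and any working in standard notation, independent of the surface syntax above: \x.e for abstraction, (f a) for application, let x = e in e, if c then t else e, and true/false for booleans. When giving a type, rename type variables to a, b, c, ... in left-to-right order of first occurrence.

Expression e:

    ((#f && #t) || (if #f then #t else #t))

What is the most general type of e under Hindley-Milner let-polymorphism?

Answer: Bool

Derivation:
  unify Bool ~ Bool
  unify Bool ~ Bool
  unify Bool ~ Bool
  unify Bool ~ Bool
  unify Bool ~ Bool
  unify Bool ~ Bool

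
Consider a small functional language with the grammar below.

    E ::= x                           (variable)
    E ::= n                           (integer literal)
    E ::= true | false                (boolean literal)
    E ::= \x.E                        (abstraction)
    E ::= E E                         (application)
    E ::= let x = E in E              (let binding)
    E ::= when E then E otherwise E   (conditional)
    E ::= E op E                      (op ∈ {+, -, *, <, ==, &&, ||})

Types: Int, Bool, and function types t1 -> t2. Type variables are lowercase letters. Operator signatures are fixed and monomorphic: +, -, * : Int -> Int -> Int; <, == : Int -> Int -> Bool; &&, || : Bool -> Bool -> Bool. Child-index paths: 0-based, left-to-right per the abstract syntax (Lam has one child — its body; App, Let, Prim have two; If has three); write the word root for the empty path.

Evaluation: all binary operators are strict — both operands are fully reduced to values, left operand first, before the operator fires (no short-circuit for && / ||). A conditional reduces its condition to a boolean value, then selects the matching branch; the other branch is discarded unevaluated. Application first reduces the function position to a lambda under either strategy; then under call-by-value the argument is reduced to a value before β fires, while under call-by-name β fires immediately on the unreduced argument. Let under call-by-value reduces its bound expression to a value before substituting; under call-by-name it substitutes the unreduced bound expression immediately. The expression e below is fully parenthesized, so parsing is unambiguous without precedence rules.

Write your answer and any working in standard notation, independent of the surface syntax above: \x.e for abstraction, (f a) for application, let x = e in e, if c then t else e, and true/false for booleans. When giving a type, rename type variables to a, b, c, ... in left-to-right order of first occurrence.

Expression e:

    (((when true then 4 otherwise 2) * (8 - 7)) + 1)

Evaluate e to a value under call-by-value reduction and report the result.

Trace:
step 0: (((if true then 4 else 2) * (8 - 7)) + 1)
step 1: [if@0.0] ((4 * (8 - 7)) + 1)
step 2: [delta@0.1] ((4 * 1) + 1)
step 3: [delta@0] (4 + 1)
step 4: [delta@root] 5

Answer: 5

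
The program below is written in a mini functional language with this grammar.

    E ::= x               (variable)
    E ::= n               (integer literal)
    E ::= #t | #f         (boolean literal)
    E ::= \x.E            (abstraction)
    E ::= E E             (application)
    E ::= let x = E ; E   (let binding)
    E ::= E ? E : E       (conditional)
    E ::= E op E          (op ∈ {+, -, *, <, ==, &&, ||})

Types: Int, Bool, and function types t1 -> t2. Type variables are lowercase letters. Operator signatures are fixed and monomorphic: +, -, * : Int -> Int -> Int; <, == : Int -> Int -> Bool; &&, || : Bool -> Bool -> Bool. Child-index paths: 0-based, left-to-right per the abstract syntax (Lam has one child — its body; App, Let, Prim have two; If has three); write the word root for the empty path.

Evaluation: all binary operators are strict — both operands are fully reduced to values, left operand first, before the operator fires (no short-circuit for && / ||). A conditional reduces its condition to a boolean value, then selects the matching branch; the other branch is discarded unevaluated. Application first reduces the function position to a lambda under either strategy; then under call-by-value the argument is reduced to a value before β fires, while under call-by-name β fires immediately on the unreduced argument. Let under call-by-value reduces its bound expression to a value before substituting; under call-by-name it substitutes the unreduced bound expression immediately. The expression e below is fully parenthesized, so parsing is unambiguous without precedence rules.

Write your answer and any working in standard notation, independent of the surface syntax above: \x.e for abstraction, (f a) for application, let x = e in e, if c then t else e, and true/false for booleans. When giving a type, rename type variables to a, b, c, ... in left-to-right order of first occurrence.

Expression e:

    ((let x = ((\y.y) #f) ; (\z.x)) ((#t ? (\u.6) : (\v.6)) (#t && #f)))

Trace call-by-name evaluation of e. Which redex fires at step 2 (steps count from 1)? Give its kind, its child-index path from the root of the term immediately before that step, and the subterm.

Answer: beta at root : ((\z.((\y.y) false)) ((if true then (\u.6) else (\v.6)) (true && false)))

Working:
step 0: ((let x = ((\y.y) false) in (\z.x)) ((if true then (\u.6) else (\v.6)) (true && false)))
step 1: [let@0] ((\z.((\y.y) false)) ((if true then (\u.6) else (\v.6)) (true && false)))
step 2: [beta@root] ((\y.y) false)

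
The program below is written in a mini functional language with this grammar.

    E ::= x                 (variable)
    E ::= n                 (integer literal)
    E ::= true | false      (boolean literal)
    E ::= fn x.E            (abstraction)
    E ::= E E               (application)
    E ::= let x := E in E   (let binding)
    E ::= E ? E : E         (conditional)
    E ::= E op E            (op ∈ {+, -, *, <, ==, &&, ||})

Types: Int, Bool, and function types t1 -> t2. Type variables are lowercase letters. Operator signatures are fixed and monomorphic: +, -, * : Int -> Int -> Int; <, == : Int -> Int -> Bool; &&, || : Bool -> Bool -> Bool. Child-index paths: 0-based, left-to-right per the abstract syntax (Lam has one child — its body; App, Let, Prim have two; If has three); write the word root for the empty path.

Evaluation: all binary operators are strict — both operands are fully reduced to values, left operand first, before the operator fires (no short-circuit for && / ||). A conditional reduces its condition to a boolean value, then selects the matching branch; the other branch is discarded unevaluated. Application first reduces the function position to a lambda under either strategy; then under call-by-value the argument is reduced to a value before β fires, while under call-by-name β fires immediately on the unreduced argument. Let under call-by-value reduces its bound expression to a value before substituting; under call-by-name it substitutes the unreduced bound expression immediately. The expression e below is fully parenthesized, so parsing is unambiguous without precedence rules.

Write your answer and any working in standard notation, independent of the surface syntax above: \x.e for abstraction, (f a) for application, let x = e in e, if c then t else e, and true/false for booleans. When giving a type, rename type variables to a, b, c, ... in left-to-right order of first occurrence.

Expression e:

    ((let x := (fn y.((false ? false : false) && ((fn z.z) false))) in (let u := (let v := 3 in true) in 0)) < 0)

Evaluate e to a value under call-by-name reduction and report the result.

Answer: false

Working:
step 0: ((let x = (\y.((if false then false else false) && ((\z.z) false))) in (let u = (let v = 3 in true) in 0)) < 0)
step 1: [let@0] ((let u = (let v = 3 in true) in 0) < 0)
step 2: [let@0] (0 < 0)
step 3: [delta@root] false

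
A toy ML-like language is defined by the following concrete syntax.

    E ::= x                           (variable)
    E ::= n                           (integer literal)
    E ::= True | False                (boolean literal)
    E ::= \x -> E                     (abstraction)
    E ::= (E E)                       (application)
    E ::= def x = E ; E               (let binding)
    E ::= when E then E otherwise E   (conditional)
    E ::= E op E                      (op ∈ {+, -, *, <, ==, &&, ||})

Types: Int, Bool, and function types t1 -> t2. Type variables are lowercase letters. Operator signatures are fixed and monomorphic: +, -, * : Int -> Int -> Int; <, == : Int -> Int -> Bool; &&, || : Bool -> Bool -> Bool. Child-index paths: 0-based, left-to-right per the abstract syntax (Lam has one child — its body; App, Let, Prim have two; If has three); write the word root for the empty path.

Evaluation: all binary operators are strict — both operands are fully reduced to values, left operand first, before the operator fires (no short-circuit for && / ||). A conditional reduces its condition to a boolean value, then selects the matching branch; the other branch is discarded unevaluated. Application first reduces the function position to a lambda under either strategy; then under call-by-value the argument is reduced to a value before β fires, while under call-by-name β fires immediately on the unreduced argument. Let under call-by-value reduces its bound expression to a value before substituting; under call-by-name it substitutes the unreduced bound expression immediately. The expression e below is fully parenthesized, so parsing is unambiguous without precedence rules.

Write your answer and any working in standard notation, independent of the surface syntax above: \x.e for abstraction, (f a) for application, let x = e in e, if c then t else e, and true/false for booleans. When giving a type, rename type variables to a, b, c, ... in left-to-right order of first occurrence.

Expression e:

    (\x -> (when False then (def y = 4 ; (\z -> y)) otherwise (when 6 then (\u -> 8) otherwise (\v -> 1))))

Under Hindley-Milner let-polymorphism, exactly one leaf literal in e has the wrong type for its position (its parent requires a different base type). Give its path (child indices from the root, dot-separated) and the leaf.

Answer: 0.2.0 : 6

Working:
  unify Bool ~ Bool
let y : Int
y : Int
\z._ : b -> Int
  unify Int ~ Bool
  FAIL: mismatch Int ~ Bool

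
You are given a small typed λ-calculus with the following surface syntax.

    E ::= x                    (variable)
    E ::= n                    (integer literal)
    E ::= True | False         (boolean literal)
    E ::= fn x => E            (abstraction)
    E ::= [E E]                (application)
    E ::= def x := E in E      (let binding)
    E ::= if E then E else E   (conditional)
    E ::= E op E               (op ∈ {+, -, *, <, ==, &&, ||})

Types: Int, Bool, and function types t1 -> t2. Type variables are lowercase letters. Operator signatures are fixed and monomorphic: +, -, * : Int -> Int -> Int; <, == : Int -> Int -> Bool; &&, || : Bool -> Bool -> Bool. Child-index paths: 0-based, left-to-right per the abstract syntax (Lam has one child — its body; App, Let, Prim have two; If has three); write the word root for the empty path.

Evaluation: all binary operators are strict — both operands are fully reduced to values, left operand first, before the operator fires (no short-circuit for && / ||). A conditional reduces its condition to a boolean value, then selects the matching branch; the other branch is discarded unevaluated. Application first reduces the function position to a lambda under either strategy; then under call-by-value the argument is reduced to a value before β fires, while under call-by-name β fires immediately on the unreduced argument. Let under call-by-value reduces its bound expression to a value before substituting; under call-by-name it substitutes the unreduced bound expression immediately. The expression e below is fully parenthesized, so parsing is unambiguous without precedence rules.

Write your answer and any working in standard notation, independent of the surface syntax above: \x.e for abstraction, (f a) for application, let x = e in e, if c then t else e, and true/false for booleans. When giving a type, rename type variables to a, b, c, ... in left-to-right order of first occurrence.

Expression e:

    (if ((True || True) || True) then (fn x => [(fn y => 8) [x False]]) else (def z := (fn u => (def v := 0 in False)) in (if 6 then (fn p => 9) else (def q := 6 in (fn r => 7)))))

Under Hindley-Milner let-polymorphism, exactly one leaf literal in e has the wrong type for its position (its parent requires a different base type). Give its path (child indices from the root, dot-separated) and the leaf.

Answer: 2.1.0 : 6

Derivation:
  unify Bool ~ Bool
  unify Bool ~ Bool
  unify Bool ~ Bool
  unify Bool ~ Bool
  unify Bool ~ Bool
\y._ : b -> Int
x : a
  unify a ~ Bool -> c
_ _ : c
  unify b -> Int ~ c -> d
  unify b ~ c
  unify Int ~ d
_ _ : Int
\x._ : (Bool -> c) -> Int
let v : Int
\u._ : e -> Bool
let z : forall. e -> Bool
  unify Int ~ Bool
  FAIL: mismatch Int ~ Bool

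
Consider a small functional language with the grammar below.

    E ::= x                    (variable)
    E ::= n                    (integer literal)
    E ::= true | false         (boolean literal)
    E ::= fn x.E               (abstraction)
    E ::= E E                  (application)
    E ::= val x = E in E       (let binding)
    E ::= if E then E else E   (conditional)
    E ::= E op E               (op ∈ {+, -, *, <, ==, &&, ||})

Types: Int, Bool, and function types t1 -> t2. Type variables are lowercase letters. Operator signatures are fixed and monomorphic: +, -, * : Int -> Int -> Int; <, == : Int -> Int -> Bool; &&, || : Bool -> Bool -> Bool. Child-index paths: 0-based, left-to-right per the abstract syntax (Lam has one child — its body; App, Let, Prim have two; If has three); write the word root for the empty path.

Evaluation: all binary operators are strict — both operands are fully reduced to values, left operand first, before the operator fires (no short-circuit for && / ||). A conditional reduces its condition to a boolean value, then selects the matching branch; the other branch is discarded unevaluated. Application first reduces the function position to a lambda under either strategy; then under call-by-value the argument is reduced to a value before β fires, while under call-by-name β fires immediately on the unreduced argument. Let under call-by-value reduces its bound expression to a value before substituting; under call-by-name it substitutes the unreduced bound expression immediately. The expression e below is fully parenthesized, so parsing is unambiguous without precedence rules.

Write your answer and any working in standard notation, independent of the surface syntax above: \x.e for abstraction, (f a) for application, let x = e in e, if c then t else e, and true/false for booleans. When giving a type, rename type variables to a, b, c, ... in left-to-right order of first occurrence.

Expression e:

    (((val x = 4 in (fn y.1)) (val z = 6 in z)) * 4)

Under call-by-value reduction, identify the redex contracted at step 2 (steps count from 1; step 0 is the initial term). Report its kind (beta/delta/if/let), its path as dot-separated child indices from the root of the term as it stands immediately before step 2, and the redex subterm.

Answer: let at 0.1 : (let z = 6 in z)

Derivation:
step 0: (((let x = 4 in (\y.1)) (let z = 6 in z)) * 4)
step 1: [let@0.0] (((\y.1) (let z = 6 in z)) * 4)
step 2: [let@0.1] (((\y.1) 6) * 4)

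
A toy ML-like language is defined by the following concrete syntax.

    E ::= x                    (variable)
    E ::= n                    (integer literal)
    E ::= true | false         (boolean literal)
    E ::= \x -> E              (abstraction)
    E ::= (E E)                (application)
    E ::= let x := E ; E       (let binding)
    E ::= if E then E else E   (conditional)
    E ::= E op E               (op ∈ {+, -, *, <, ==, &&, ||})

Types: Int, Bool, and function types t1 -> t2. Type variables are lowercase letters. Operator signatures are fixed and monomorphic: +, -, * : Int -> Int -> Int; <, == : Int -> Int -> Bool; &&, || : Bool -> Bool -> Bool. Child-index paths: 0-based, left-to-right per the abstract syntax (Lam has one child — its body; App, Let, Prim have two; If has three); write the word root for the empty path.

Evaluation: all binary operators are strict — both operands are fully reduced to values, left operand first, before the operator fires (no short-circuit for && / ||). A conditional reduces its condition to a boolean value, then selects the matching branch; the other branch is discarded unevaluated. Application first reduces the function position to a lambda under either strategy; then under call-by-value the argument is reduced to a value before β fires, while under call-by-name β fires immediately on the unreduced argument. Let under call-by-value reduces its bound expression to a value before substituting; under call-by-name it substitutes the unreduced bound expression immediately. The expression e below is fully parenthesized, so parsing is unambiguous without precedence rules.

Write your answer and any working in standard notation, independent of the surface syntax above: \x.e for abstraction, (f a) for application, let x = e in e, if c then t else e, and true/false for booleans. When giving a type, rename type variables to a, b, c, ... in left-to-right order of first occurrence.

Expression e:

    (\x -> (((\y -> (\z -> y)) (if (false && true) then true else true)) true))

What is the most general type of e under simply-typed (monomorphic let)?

Answer: a -> Bool

Trace:
y : b
\z._ : c -> b
\y._ : b -> c -> b
  unify Bool ~ Bool
  unify Bool ~ Bool
  unify Bool ~ Bool
  unify Bool ~ Bool
  unify b -> c -> b ~ Bool -> d
  unify b ~ Bool
  unify c -> Bool ~ d
_ _ : c -> Bool
  unify c -> Bool ~ Bool -> e
  unify c ~ Bool
  unify Bool ~ e
_ _ : Bool
\x._ : a -> Bool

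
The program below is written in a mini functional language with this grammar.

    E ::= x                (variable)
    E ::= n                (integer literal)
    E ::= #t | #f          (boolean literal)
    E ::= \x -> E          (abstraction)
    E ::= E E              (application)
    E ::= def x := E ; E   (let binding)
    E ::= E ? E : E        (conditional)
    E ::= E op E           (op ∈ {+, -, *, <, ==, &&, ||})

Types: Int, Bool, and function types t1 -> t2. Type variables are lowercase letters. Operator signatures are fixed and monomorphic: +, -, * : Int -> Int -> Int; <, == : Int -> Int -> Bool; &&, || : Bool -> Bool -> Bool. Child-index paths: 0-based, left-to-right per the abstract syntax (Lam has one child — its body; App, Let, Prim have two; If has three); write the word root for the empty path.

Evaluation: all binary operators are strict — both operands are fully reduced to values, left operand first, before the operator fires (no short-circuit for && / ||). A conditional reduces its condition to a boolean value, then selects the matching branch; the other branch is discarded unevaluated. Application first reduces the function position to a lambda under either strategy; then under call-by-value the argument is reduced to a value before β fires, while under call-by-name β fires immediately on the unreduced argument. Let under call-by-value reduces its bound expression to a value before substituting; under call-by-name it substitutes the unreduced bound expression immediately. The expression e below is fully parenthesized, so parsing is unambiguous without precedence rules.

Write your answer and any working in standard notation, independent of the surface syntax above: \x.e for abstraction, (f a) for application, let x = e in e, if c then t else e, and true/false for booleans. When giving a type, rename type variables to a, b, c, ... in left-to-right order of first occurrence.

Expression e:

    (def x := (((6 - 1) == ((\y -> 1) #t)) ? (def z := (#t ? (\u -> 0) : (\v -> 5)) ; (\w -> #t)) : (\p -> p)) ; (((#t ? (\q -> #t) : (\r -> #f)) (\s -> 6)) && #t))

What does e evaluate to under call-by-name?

Answer: true

Trace:
step 0: (let x = (if ((6 - 1) == ((\y.1) true)) then (let z = (if true then (\u.0) else (\v.5)) in (\w.true)) else (\p.p)) in (((if true then (\q.true) else (\r.false)) (\s.6)) && true))
step 1: [let@root] (((if true then (\q.true) else (\r.false)) (\s.6)) && true)
step 2: [if@0.0] (((\q.true) (\s.6)) && true)
step 3: [beta@0] (true && true)
step 4: [delta@root] true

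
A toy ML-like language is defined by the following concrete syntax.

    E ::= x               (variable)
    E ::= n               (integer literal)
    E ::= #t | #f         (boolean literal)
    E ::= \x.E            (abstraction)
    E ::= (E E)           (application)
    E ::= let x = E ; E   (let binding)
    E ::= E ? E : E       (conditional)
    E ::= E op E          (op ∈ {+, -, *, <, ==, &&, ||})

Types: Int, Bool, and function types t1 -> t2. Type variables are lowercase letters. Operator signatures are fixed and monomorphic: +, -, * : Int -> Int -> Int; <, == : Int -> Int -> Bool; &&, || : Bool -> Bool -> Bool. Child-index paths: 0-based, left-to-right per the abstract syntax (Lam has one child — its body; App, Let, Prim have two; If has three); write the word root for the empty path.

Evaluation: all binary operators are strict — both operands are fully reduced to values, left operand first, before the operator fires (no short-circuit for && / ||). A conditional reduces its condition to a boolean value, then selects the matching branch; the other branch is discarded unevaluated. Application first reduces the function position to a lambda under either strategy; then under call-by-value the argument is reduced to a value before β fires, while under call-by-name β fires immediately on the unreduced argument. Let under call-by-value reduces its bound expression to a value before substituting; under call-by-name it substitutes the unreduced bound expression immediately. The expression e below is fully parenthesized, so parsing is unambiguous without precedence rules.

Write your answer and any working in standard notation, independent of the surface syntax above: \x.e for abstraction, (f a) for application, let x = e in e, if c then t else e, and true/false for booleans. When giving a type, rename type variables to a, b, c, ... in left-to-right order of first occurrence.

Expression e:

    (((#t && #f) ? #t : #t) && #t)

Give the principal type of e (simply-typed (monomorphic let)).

Derivation:
  unify Bool ~ Bool
  unify Bool ~ Bool
  unify Bool ~ Bool
  unify Bool ~ Bool
  unify Bool ~ Bool
  unify Bool ~ Bool

Answer: Bool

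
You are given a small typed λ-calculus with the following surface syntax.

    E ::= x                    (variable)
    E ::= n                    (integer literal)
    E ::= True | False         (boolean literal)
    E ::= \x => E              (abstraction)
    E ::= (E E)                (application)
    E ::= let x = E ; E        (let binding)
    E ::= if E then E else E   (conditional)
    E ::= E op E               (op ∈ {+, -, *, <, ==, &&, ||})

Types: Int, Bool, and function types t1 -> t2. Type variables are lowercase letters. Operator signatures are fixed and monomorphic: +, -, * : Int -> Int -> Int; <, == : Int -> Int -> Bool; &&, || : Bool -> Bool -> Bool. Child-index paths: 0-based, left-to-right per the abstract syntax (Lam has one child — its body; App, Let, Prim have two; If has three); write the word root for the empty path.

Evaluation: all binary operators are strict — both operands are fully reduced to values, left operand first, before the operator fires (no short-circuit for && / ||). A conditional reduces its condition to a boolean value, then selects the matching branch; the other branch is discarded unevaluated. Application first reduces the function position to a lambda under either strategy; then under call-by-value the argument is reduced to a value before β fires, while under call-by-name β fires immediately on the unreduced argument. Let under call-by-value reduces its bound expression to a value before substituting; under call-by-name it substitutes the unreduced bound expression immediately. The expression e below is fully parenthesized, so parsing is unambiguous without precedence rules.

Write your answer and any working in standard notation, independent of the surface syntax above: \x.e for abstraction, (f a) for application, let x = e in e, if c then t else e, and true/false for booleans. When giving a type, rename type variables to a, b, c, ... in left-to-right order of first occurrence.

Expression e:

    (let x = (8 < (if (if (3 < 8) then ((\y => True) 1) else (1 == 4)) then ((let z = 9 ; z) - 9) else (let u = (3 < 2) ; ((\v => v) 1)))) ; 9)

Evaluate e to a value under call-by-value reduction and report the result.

Answer: 9

Trace:
step 0: (let x = (8 < (if (if (3 < 8) then ((\y.true) 1) else (1 == 4)) then ((let z = 9 in z) - 9) else (let u = (3 < 2) in ((\v.v) 1)))) in 9)
step 1: [delta@0.1.0.0] (let x = (8 < (if (if true then ((\y.true) 1) else (1 == 4)) then ((let z = 9 in z) - 9) else (let u = (3 < 2) in ((\v.v) 1)))) in 9)
step 2: [if@0.1.0] (let x = (8 < (if ((\y.true) 1) then ((let z = 9 in z) - 9) else (let u = (3 < 2) in ((\v.v) 1)))) in 9)
step 3: [beta@0.1.0] (let x = (8 < (if true then ((let z = 9 in z) - 9) else (let u = (3 < 2) in ((\v.v) 1)))) in 9)
step 4: [if@0.1] (let x = (8 < ((let z = 9 in z) - 9)) in 9)
step 5: [let@0.1.0] (let x = (8 < (9 - 9)) in 9)
step 6: [delta@0.1] (let x = (8 < 0) in 9)
step 7: [delta@0] (let x = false in 9)
step 8: [let@root] 9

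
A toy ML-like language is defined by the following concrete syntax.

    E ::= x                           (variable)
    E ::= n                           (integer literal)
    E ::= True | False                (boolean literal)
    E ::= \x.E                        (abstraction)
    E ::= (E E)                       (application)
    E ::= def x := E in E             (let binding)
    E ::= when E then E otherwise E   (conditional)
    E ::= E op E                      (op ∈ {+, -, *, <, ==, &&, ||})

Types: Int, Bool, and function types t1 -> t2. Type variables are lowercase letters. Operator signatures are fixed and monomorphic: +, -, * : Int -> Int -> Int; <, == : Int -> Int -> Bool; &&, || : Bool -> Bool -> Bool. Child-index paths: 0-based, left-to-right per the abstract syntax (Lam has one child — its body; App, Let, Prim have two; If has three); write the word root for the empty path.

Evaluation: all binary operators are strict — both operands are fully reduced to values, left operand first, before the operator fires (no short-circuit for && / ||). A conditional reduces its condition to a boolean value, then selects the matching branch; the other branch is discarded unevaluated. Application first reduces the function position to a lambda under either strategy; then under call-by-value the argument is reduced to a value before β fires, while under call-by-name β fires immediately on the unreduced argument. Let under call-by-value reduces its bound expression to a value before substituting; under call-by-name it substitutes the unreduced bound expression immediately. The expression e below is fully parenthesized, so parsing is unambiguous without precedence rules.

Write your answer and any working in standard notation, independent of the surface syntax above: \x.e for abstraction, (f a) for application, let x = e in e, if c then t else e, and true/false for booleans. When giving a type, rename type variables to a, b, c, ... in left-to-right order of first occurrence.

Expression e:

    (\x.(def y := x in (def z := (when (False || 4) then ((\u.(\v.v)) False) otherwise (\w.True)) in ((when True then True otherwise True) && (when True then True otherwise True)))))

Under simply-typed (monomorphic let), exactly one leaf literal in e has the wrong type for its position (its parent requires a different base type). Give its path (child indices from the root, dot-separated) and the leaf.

Trace:
x : a
let y : a
  unify Bool ~ Bool
  unify Int ~ Bool
  FAIL: mismatch Int ~ Bool

Answer: 0.1.0.0.1 : 4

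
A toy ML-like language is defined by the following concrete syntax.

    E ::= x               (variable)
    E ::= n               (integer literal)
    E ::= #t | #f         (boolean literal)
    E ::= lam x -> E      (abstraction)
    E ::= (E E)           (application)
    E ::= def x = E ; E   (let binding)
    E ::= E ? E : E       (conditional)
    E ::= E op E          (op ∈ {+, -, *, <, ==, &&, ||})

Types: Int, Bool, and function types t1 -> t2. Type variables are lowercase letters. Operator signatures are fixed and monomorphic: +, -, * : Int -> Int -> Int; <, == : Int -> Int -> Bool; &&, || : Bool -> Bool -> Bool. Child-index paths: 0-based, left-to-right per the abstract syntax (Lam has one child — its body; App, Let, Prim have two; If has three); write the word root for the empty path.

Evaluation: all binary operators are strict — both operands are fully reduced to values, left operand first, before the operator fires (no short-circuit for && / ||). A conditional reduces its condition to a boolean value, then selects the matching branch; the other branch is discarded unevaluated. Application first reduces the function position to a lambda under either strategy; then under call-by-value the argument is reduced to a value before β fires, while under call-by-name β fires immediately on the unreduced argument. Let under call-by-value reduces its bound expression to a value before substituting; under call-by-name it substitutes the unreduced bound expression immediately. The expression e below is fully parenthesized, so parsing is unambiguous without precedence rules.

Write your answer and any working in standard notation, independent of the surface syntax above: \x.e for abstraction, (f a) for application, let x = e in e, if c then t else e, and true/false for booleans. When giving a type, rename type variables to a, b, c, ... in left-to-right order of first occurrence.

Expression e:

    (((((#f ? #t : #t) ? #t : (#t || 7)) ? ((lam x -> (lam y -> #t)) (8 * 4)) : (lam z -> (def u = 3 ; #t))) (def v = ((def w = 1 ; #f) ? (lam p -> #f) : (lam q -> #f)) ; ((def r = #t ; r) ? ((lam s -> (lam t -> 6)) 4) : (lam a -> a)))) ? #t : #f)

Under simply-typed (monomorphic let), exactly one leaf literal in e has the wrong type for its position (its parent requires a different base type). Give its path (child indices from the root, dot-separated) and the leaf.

Answer: 0.0.0.2.1 : 7

Derivation:
  unify Bool ~ Bool
  unify Bool ~ Bool
  unify Bool ~ Bool
  unify Bool ~ Bool
  unify Int ~ Bool
  FAIL: mismatch Int ~ Bool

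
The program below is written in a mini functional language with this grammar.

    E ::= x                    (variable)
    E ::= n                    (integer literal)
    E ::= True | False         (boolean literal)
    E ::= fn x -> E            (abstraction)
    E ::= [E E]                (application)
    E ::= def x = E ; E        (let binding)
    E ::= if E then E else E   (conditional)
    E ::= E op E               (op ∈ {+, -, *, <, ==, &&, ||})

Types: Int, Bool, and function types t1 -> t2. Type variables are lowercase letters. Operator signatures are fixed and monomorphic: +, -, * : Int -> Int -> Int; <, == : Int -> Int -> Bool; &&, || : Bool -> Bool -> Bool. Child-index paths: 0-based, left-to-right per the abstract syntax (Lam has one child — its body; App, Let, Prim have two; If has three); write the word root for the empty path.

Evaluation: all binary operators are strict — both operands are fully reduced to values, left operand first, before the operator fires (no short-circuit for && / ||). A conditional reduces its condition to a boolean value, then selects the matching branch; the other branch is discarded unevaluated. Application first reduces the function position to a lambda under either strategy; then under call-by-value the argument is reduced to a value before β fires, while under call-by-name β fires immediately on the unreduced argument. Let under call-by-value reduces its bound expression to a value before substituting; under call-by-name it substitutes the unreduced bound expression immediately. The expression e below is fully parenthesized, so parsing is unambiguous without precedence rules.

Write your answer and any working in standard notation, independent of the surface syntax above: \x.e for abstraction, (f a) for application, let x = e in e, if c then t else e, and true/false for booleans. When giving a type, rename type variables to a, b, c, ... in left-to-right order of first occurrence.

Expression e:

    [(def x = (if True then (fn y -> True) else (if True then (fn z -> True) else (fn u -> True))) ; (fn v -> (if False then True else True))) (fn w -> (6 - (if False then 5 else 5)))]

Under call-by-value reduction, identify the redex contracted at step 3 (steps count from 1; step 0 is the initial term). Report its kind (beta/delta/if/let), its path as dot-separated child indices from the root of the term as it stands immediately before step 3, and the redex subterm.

Answer: beta at root : ((\v.(if false then true else true)) (\w.(6 - (if false then 5 else 5))))

Trace:
step 0: ((let x = (if true then (\y.true) else (if true then (\z.true) else (\u.true))) in (\v.(if false then true else true))) (\w.(6 - (if false then 5 else 5))))
step 1: [if@0.0] ((let x = (\y.true) in (\v.(if false then true else true))) (\w.(6 - (if false then 5 else 5))))
step 2: [let@0] ((\v.(if false then true else true)) (\w.(6 - (if false then 5 else 5))))
step 3: [beta@root] (if false then true else true)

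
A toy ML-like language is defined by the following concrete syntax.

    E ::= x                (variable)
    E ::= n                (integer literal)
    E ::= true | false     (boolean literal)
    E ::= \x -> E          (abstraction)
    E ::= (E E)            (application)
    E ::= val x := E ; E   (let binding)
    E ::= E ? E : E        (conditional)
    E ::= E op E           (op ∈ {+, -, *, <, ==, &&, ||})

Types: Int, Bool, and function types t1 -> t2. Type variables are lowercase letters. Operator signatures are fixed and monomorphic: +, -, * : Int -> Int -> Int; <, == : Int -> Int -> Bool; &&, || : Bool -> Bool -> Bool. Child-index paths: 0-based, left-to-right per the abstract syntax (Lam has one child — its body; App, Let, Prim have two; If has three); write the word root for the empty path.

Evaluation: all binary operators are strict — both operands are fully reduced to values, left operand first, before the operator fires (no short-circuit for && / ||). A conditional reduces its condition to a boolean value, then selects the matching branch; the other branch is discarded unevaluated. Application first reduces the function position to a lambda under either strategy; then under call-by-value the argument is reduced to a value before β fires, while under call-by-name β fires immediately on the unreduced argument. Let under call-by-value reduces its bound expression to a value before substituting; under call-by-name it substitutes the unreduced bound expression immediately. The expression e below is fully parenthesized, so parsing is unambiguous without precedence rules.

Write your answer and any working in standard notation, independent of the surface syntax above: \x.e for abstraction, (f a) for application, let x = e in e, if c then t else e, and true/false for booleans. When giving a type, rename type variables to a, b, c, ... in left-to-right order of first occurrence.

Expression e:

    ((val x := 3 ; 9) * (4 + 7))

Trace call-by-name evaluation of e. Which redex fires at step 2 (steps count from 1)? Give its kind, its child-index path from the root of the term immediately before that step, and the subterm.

Answer: delta at 1 : (4 + 7)

Derivation:
step 0: ((let x = 3 in 9) * (4 + 7))
step 1: [let@0] (9 * (4 + 7))
step 2: [delta@1] (9 * 11)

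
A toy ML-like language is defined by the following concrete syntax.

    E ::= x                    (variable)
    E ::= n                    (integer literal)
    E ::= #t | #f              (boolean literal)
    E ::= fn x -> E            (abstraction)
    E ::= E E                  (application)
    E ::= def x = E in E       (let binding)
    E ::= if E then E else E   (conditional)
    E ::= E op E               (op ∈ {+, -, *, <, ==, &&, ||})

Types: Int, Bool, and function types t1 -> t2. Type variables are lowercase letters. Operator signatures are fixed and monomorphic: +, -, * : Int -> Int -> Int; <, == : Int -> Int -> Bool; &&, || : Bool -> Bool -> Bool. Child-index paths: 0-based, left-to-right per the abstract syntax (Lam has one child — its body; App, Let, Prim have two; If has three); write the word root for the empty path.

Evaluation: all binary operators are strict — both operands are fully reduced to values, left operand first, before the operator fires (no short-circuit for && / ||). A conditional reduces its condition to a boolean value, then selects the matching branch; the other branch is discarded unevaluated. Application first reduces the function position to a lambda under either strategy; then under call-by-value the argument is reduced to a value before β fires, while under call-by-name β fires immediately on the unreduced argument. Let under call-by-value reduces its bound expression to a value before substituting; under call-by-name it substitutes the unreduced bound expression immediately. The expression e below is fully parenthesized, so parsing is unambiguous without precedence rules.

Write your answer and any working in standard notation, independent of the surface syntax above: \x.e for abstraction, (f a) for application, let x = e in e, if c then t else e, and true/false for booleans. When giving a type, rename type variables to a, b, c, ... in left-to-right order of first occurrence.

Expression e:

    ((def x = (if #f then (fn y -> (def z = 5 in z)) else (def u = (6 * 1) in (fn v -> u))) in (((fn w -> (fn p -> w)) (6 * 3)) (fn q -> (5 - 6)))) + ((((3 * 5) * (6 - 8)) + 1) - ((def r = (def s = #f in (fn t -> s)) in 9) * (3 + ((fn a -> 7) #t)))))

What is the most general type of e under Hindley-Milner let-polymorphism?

Trace:
  unify Bool ~ Bool
let z : Int
z : Int
\y._ : a -> Int
  unify Int ~ Int
  unify Int ~ Int
let u : Int
u : Int
\v._ : b -> Int
  unify a -> Int ~ b -> Int
  unify a ~ b
  unify Int ~ Int
let x : forall. b -> Int
w : c
\p._ : d -> c
\w._ : c -> d -> c
  unify Int ~ Int
  unify Int ~ Int
  unify c -> d -> c ~ Int -> e
  unify c ~ Int
  unify d -> Int ~ e
_ _ : d -> Int
  unify Int ~ Int
  unify Int ~ Int
\q._ : f -> Int
  unify d -> Int ~ (f -> Int) -> g
  unify d ~ f -> Int
  unify Int ~ g
_ _ : Int
  unify Int ~ Int
  unify Int ~ Int
  unify Int ~ Int
  unify Int ~ Int
  unify Int ~ Int
  unify Int ~ Int
  unify Int ~ Int
  unify Int ~ Int
  unify Int ~ Int
  unify Int ~ Int
let s : Bool
s : Bool
\t._ : h -> Bool
let r : forall. h -> Bool
  unify Int ~ Int
  unify Int ~ Int
\a._ : i -> Int
  unify i -> Int ~ Bool -> j
  unify i ~ Bool
  unify Int ~ j
_ _ : Int
  unify Int ~ Int
  unify Int ~ Int
  unify Int ~ Int
  unify Int ~ Int

Answer: Int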